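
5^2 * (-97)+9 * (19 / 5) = -11954 / 5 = -2390.80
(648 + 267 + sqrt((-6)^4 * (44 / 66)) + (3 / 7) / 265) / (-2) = -848664 / 1855 -6 * sqrt(6) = -472.20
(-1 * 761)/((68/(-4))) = 761/17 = 44.76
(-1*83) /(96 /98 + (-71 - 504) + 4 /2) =4067 /28029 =0.15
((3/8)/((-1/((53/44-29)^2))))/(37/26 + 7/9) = -525000879/3988160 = -131.64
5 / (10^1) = 0.50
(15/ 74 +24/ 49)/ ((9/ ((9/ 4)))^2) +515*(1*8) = 239028431/ 58016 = 4120.04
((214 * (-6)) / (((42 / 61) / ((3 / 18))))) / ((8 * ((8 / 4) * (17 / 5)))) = -32635 / 5712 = -5.71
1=1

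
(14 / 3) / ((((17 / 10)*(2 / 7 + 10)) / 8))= 980 / 459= 2.14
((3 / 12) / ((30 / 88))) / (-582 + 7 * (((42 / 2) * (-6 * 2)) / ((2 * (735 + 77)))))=-638 / 507285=-0.00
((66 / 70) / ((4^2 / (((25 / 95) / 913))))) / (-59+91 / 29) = -29 / 95376960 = -0.00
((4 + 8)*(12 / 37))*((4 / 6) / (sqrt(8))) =24*sqrt(2) / 37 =0.92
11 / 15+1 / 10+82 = 497 / 6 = 82.83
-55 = -55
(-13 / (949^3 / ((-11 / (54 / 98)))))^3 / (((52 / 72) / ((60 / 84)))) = 223701170 / 8079007108765641593424390927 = 0.00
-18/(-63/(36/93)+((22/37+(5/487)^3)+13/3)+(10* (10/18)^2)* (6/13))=108001110388392/938395065283423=0.12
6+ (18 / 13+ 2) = 122 / 13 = 9.38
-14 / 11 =-1.27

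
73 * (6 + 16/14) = 3650/7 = 521.43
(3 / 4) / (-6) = -1 / 8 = -0.12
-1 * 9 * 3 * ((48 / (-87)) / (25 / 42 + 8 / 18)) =54432 / 3799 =14.33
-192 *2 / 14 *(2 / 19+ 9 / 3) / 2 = -5664 / 133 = -42.59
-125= -125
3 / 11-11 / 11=-8 / 11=-0.73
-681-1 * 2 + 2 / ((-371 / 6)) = -253405 / 371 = -683.03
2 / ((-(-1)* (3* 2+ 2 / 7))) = 7 / 22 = 0.32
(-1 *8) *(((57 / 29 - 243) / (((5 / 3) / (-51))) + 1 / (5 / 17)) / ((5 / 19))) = -162634376 / 725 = -224323.28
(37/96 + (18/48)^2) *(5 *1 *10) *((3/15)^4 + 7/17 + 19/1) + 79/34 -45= 19091767/40800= 467.94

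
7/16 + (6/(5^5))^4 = 667572021505111/1525878906250000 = 0.44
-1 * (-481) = 481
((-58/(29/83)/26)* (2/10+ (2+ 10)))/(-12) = 5063/780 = 6.49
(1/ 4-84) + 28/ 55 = -18313/ 220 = -83.24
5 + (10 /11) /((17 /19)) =1125 /187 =6.02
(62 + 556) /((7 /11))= 6798 /7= 971.14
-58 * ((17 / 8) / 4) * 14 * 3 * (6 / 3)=-10353 / 4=-2588.25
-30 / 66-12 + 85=798 / 11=72.55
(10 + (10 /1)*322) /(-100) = -323 /10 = -32.30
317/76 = 4.17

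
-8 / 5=-1.60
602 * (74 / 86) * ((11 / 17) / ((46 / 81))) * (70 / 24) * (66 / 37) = 2401245 / 782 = 3070.65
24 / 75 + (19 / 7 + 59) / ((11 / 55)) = 308.89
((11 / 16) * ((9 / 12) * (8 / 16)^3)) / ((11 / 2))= 3 / 256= 0.01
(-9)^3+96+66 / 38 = -11994 / 19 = -631.26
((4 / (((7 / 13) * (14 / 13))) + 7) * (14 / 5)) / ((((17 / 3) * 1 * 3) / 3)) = 4086 / 595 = 6.87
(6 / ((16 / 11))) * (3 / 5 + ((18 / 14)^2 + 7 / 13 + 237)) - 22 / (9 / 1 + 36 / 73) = 28287269 / 28665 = 986.82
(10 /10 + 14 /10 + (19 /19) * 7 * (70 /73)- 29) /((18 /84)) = -92.81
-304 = -304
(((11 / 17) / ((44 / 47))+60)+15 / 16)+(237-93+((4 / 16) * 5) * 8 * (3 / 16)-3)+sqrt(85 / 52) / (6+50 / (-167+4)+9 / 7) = 1141 * sqrt(1105) / 207038+55625 / 272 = 204.69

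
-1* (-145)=145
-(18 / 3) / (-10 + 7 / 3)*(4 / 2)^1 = 36 / 23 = 1.57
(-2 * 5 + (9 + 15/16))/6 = -1/96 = -0.01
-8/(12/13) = -26/3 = -8.67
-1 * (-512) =512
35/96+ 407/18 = 6617/288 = 22.98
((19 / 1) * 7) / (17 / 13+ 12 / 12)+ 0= 1729 / 30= 57.63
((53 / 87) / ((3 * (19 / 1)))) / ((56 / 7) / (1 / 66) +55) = 1 / 54549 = 0.00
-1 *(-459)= 459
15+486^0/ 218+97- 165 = -11553/ 218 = -53.00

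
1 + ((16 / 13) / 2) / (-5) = 57 / 65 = 0.88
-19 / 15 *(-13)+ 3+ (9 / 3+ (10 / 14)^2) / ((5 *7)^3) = 122691616 / 6302625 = 19.47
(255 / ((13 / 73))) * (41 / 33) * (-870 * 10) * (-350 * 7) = 5422642575000 / 143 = 37920577447.55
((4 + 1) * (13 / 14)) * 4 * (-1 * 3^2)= -1170 / 7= -167.14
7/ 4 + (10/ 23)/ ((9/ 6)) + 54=15467/ 276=56.04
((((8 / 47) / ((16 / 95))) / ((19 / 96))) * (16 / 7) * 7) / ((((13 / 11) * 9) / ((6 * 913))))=25710080 / 611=42078.69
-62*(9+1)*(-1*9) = 5580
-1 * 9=-9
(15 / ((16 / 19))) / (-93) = -0.19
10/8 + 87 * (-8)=-2779/4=-694.75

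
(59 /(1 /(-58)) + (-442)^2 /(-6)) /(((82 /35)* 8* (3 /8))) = -1889090 /369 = -5119.49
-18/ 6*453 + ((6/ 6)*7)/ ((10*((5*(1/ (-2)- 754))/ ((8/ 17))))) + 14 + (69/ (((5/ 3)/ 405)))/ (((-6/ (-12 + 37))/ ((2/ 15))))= -6836524556/ 641325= -10660.00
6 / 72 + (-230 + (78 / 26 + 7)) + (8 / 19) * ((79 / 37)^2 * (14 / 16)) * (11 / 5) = -337448461 / 1560660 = -216.22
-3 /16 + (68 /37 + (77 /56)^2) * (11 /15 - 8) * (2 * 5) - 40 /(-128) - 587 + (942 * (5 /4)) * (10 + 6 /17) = 228106161 /20128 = 11332.78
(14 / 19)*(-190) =-140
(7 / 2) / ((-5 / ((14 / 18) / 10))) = -49 / 900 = -0.05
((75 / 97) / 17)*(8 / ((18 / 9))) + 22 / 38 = 23839 / 31331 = 0.76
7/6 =1.17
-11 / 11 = -1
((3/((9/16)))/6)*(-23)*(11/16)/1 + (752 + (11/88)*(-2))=737.69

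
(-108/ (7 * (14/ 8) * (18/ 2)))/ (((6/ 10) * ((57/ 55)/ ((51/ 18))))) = -37400/ 8379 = -4.46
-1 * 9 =-9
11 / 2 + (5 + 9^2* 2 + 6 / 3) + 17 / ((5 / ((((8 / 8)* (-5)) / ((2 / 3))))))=149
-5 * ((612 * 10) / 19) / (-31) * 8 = 244800 / 589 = 415.62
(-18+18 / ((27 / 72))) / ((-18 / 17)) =-85 / 3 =-28.33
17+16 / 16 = 18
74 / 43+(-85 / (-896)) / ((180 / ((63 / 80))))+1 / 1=4793051 / 1761280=2.72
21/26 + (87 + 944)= 26827/26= 1031.81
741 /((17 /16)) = 11856 /17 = 697.41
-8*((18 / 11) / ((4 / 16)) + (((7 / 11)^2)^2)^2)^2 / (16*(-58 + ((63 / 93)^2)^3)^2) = -1563379308003505905959637368995124209 / 242695013434225509127199274010323577538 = -0.01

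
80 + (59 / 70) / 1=5659 / 70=80.84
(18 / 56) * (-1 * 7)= -9 / 4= -2.25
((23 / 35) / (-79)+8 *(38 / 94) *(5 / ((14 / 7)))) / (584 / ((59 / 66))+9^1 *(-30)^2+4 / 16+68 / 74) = 9165273108 / 9934269493645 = 0.00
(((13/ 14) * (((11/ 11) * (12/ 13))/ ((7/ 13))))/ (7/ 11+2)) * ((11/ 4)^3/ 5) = 570999/ 227360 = 2.51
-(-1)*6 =6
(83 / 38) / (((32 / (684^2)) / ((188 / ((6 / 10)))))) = 10006065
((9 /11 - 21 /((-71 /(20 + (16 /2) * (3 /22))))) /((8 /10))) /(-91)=-2505 /25844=-0.10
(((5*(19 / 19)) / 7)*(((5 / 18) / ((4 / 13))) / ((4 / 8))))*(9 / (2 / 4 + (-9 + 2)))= -25 / 14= -1.79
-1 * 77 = -77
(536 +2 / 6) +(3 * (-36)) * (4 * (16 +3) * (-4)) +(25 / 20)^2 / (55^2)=33368.33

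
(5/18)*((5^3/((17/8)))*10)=25000/153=163.40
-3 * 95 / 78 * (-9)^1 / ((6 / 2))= 285 / 26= 10.96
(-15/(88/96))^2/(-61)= -32400/7381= -4.39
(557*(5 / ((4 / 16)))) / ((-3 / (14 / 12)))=-38990 / 9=-4332.22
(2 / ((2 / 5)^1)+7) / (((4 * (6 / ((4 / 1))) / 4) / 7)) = 56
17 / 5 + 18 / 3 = 47 / 5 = 9.40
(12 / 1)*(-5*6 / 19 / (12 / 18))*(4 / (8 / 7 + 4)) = -420 / 19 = -22.11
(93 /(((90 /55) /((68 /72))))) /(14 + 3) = 341 /108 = 3.16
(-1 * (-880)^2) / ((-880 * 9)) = 880 / 9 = 97.78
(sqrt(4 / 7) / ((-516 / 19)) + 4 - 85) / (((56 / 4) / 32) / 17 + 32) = -22032 / 8711 - 2584 * sqrt(7) / 7866033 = -2.53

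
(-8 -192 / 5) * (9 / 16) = -261 / 10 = -26.10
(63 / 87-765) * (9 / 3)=-2292.83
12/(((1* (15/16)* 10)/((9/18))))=16/25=0.64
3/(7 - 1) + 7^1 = 15/2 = 7.50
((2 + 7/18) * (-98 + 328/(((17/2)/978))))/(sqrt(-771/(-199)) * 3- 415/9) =-1136195593405/573082172- 371463111 * sqrt(153429)/573082172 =-2236.50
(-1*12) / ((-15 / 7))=28 / 5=5.60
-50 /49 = -1.02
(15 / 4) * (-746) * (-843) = 4716585 / 2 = 2358292.50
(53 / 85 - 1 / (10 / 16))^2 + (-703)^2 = 3570666914 / 7225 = 494209.95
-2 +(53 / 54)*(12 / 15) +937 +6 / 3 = 126601 / 135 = 937.79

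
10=10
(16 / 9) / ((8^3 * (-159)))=-1 / 45792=-0.00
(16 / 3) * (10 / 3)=160 / 9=17.78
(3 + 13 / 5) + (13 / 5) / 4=25 / 4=6.25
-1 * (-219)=219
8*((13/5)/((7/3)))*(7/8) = 7.80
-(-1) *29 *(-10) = -290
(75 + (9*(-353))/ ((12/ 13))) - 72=-13755/ 4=-3438.75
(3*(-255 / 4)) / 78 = -255 / 104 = -2.45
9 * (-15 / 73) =-1.85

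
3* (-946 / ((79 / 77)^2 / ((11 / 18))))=-30848587 / 18723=-1647.63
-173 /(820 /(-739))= 127847 /820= 155.91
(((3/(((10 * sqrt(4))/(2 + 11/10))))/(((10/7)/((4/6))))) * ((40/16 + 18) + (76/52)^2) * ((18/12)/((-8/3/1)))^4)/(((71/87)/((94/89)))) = 44541525197043/69986615296000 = 0.64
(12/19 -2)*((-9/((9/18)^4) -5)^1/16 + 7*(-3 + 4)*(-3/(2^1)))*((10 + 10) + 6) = 704.91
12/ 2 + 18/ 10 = 39/ 5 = 7.80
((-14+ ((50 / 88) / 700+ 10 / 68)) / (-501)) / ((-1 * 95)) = -290119 / 996829680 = -0.00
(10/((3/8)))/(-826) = -40/1239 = -0.03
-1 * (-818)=818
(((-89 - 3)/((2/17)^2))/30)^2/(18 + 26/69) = 1016200007/380400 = 2671.40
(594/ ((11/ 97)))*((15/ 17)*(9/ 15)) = 47142/ 17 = 2773.06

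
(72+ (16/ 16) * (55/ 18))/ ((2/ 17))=22967/ 36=637.97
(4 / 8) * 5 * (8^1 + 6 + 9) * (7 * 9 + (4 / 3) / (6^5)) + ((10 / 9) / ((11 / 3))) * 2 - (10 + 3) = 463192313 / 128304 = 3610.12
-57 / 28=-2.04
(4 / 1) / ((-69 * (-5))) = 4 / 345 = 0.01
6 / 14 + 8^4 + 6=28717 / 7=4102.43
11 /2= 5.50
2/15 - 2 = -28/15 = -1.87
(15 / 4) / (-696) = -5 / 928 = -0.01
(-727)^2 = 528529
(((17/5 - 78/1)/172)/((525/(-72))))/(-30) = -373/188125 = -0.00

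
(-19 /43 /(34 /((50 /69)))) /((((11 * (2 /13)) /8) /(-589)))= 14548300 /554829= 26.22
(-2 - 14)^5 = -1048576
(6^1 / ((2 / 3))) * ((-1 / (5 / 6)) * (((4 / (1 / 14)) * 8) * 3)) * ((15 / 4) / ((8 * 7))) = -972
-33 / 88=-3 / 8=-0.38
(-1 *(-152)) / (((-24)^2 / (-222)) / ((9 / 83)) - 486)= -8436 / 28301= -0.30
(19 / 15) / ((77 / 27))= 171 / 385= 0.44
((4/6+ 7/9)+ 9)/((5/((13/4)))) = 611/90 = 6.79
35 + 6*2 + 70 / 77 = 527 / 11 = 47.91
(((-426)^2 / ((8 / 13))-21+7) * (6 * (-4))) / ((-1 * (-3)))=-2359076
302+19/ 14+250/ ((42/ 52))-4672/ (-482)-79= 5502055/ 10122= 543.57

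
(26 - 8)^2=324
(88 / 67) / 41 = 88 / 2747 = 0.03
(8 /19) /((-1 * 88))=-1 /209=-0.00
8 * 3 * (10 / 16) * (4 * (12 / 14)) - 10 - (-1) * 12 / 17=5014 / 119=42.13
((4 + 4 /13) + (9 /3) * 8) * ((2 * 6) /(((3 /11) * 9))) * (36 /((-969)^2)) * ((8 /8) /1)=64768 /12206493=0.01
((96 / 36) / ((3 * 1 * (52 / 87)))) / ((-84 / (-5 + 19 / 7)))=232 / 5733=0.04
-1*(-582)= 582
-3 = -3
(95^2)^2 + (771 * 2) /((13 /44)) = 1058925973 /13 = 81455844.08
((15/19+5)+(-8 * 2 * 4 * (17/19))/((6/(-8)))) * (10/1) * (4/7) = 187280/399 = 469.37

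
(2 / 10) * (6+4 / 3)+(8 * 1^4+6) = 232 / 15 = 15.47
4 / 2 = 2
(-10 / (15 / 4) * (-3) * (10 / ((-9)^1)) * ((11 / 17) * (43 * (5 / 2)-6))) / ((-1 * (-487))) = -89320 / 74511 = -1.20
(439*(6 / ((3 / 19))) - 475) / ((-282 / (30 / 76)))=-4265 / 188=-22.69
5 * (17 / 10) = 17 / 2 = 8.50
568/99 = 5.74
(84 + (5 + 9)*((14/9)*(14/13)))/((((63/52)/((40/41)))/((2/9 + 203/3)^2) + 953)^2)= 583112741114492825600/4928560217765271997174521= 0.00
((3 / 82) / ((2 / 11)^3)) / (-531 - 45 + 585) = 1331 / 1968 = 0.68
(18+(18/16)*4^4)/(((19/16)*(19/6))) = 29376/361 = 81.37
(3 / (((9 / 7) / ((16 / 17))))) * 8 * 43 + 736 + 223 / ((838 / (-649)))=1318.75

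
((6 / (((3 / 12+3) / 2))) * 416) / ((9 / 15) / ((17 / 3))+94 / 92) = 6005760 / 4409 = 1362.16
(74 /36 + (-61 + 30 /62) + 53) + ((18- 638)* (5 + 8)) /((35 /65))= -58488569 /3906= -14974.03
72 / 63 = 8 / 7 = 1.14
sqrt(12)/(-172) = -sqrt(3)/86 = -0.02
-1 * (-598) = 598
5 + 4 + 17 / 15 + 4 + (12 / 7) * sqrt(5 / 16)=3 * sqrt(5) / 7 + 212 / 15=15.09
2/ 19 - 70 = -1328/ 19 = -69.89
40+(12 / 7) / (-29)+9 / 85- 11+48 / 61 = 31401562 / 1052555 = 29.83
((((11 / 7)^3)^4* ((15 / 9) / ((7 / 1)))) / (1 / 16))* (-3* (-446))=111979124481405280 / 96889010407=1155746.39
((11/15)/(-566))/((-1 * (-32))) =-11/271680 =-0.00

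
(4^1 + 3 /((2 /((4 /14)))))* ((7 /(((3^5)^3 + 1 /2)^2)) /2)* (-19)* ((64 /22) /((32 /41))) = -48298 /9059210443516475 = -0.00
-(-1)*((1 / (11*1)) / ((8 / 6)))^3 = 27 / 85184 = 0.00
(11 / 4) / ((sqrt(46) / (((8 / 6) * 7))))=77 * sqrt(46) / 138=3.78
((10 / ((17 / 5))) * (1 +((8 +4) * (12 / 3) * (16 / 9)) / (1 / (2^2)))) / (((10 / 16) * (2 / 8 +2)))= 328640 / 459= 715.99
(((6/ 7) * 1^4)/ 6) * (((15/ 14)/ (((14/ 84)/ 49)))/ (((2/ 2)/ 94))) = 4230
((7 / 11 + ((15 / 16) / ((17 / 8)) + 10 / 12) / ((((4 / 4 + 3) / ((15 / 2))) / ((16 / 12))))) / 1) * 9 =12867 / 374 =34.40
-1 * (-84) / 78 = 1.08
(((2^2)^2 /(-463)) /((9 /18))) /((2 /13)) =-208 /463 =-0.45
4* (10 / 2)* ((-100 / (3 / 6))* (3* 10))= -120000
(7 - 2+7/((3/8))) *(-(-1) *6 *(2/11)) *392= 111328/11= 10120.73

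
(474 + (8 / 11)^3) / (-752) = -0.63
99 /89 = 1.11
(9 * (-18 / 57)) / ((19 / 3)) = -162 / 361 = -0.45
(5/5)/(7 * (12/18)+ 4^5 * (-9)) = -3/27634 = -0.00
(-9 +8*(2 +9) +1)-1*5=75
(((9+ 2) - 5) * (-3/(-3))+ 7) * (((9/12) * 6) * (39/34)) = 4563/68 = 67.10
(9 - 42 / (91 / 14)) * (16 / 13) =528 / 169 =3.12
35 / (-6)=-35 / 6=-5.83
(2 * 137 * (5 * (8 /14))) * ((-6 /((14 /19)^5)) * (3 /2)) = -15265150335 /470596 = -32437.91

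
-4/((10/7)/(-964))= 13496/5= 2699.20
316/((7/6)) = 1896/7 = 270.86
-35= -35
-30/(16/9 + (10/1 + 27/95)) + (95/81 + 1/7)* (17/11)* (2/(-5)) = -1061474182/321610905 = -3.30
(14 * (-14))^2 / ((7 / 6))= 32928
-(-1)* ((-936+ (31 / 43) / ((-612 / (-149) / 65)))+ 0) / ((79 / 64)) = -389304656 / 519741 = -749.04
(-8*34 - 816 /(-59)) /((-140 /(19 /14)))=5168 /2065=2.50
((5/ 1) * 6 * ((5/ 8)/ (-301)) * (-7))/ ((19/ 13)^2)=12675/ 62092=0.20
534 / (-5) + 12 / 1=-474 / 5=-94.80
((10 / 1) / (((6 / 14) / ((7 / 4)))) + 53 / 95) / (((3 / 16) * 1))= 188744 / 855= 220.75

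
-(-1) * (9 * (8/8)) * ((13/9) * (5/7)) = 65/7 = 9.29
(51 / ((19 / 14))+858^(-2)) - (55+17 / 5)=-1456132297 / 69935580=-20.82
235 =235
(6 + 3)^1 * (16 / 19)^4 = 589824 / 130321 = 4.53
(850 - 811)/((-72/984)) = -533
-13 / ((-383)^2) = -13 / 146689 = -0.00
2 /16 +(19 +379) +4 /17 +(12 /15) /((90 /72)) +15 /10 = 1361701 /3400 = 400.50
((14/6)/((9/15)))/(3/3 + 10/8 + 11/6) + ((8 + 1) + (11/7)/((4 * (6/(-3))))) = 1639/168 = 9.76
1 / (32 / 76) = 19 / 8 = 2.38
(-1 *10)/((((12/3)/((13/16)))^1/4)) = -65/8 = -8.12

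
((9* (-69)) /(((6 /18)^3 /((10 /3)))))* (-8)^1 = 447120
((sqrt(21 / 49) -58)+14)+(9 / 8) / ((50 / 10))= -1751 / 40+sqrt(21) / 7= -43.12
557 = 557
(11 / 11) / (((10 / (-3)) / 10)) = -3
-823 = -823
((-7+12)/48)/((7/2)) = 5/168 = 0.03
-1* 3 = -3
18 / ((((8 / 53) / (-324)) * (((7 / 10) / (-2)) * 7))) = 772740 / 49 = 15770.20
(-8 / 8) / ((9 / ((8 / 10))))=-4 / 45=-0.09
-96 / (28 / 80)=-1920 / 7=-274.29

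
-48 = -48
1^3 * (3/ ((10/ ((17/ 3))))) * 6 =51/ 5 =10.20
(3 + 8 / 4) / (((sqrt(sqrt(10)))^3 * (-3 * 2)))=-10^(1 / 4) / 12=-0.15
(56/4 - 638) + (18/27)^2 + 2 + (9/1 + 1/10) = -55121/90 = -612.46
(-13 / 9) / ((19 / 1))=-13 / 171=-0.08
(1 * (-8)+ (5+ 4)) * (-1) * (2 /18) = -1 /9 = -0.11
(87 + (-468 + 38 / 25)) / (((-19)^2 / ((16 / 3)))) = -151792 / 27075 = -5.61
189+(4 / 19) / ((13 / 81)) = 47007 / 247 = 190.31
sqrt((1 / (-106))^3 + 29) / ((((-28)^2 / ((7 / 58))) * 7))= sqrt(74718022) / 72989056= 0.00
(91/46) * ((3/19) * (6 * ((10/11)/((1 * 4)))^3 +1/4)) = 0.10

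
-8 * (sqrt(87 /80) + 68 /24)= -68 /3 - 2 * sqrt(435) /5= -31.01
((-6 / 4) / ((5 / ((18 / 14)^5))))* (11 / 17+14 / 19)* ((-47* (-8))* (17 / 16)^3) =-1075565902347 / 1634984960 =-657.84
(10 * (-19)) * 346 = -65740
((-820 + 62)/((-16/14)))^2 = 7038409/16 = 439900.56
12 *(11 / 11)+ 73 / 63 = 829 / 63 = 13.16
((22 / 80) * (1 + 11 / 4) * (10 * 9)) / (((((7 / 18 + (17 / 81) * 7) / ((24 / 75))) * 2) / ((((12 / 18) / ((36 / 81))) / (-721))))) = -0.02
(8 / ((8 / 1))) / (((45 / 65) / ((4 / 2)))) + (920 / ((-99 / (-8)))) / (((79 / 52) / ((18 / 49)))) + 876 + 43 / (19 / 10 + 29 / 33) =912.34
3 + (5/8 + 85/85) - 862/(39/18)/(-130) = 51953/6760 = 7.69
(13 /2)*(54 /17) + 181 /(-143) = 47116 /2431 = 19.38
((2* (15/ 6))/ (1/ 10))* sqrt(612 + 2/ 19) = 50* sqrt(220970)/ 19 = 1237.04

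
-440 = -440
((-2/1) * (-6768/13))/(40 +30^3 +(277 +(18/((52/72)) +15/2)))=27072/711085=0.04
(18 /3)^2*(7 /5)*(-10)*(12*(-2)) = 12096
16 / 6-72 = -208 / 3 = -69.33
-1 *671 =-671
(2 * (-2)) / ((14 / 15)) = -4.29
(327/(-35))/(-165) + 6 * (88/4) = 254209/1925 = 132.06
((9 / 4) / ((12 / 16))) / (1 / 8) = 24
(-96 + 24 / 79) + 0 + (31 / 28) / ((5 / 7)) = -94.15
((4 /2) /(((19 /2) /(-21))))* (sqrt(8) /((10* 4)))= -21* sqrt(2) /95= -0.31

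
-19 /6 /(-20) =19 /120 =0.16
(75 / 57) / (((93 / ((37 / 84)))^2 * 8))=34225 / 9276156288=0.00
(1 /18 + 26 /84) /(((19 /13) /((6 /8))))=299 /1596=0.19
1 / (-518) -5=-2591 / 518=-5.00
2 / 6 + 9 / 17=44 / 51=0.86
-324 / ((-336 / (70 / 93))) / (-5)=-9 / 62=-0.15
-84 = -84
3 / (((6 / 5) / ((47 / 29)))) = 235 / 58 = 4.05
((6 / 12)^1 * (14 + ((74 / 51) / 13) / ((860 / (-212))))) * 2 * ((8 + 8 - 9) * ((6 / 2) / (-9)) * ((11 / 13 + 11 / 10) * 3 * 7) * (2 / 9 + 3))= -358022459102 / 83388825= -4293.41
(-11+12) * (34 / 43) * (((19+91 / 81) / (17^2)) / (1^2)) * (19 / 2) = 30970 / 59211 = 0.52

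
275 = 275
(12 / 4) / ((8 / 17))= 51 / 8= 6.38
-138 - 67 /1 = -205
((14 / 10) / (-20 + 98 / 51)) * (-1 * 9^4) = 2342277 / 4610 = 508.09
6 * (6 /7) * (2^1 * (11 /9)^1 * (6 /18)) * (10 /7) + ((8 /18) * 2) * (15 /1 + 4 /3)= 27128 /1323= 20.50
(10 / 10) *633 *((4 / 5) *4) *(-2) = -20256 / 5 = -4051.20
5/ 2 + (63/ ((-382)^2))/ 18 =729627/ 291848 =2.50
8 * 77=616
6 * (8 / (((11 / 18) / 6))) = 5184 / 11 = 471.27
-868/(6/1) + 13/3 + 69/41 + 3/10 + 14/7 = -167711/1230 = -136.35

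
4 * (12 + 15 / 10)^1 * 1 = 54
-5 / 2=-2.50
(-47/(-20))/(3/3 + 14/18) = 423/320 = 1.32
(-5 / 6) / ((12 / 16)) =-1.11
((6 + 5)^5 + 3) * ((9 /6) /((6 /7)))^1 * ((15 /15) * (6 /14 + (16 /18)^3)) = 464721317 /1458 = 318738.90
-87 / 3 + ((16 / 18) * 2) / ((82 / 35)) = -10421 / 369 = -28.24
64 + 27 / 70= 4507 / 70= 64.39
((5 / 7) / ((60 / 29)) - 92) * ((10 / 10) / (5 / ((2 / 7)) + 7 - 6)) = -7699 / 1554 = -4.95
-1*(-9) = 9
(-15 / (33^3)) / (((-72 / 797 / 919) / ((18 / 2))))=3662215 / 95832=38.21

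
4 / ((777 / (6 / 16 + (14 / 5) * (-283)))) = -31681 / 7770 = -4.08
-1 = -1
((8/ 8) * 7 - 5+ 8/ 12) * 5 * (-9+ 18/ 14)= -720/ 7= -102.86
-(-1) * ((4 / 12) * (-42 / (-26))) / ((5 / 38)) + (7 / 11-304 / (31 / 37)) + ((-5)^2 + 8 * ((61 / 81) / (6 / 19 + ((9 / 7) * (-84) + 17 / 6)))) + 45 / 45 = -2376104596849 / 7153332615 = -332.17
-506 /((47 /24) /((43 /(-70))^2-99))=1467150036 /57575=25482.41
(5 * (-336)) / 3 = -560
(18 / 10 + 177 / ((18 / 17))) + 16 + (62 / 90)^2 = 751037 / 4050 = 185.44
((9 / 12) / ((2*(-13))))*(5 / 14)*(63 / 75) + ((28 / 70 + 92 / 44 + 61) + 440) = 5759837 / 11440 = 503.48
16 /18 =0.89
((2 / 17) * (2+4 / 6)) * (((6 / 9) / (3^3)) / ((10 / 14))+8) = 52064 / 20655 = 2.52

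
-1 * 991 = -991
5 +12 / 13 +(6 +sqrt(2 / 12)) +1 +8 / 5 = sqrt(6) / 6 +944 / 65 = 14.93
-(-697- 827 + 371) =1153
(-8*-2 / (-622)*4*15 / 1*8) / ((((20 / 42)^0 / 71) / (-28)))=7633920 / 311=24546.37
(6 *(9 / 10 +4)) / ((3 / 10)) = 98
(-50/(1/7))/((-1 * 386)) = 175/193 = 0.91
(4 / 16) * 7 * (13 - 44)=-217 / 4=-54.25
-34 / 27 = -1.26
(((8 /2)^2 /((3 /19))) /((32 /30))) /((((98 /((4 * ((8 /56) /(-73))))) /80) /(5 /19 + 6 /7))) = -119200 /175273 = -0.68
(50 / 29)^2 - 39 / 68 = 137201 / 57188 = 2.40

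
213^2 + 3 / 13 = 589800 / 13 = 45369.23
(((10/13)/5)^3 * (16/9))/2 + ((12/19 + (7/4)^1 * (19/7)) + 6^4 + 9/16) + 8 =7874082835/6010992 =1309.95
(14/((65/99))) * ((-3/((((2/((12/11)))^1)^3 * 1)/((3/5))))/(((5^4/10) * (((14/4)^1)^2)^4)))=-17915904/4048228559375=-0.00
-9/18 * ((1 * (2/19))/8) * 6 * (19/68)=-3/272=-0.01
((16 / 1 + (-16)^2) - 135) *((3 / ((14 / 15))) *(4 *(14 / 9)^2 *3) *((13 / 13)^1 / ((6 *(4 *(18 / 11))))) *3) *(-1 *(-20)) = 527450 / 27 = 19535.19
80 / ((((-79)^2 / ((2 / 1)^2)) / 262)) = 83840 / 6241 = 13.43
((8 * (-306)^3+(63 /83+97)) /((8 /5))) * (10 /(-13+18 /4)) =237816611375 /1411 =168544728.12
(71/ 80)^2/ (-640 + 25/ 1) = -5041/ 3936000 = -0.00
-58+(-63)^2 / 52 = 953 / 52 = 18.33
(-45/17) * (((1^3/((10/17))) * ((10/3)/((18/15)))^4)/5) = -78125/1458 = -53.58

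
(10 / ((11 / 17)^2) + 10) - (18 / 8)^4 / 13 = 12850919 / 402688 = 31.91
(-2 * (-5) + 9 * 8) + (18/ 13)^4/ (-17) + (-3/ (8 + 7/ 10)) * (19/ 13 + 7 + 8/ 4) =1100768042/ 14080573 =78.18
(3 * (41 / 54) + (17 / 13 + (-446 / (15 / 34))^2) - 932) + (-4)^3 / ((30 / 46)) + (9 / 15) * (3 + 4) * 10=1021001.66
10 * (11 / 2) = 55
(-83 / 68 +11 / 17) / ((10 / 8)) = -39 / 85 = -0.46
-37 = -37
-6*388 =-2328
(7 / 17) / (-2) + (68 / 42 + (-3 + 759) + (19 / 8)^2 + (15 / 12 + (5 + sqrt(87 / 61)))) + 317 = sqrt(5307) / 61 + 24819869 / 22848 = 1087.50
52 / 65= 4 / 5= 0.80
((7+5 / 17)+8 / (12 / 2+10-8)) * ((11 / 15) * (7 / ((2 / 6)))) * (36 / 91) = 55836 / 1105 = 50.53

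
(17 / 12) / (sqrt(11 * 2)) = 17 * sqrt(22) / 264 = 0.30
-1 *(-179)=179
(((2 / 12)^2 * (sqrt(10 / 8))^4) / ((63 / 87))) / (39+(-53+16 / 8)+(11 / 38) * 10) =-13775 / 2092608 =-0.01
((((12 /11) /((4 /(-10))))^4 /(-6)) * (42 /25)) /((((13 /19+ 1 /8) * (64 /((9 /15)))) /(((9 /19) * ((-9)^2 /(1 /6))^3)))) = -5857797793680 /600281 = -9758426.13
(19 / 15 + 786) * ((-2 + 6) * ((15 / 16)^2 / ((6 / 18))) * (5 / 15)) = 177135 / 64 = 2767.73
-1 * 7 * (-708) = 4956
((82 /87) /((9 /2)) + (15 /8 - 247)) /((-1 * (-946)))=-1534151 /5925744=-0.26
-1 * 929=-929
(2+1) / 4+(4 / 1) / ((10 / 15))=6.75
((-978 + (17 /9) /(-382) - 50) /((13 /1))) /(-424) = 3534281 /18950256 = 0.19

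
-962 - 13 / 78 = -5773 / 6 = -962.17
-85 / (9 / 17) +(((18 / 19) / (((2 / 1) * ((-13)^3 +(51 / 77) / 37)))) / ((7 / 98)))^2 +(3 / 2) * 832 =34604672038036236028 / 31822013459984049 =1087.44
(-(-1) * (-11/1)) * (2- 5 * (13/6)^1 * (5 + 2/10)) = 1793/3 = 597.67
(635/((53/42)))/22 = 13335/583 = 22.87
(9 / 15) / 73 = 3 / 365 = 0.01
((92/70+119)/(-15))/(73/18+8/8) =-25266/15925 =-1.59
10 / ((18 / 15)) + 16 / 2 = 49 / 3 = 16.33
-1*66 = -66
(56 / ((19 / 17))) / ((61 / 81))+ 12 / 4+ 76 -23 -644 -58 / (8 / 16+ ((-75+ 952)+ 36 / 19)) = -20199120896 / 38730303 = -521.53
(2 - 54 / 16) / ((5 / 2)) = -11 / 20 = -0.55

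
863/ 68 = 12.69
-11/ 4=-2.75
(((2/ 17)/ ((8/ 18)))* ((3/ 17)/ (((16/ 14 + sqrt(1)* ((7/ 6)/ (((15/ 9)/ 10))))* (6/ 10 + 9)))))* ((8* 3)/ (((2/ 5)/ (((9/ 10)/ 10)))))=567/ 175712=0.00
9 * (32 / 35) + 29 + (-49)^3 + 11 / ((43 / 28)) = -117604.61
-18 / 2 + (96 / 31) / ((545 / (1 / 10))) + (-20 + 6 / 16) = -19344391 / 675800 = -28.62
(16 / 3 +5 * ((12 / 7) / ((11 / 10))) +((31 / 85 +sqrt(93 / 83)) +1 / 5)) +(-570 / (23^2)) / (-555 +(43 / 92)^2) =sqrt(7719) / 83 +1262413001368 / 92199500085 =14.75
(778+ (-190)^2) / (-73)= -36878 / 73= -505.18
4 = 4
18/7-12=-66/7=-9.43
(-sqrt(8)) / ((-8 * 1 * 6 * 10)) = sqrt(2) / 240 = 0.01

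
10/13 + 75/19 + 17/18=25169/4446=5.66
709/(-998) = -709/998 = -0.71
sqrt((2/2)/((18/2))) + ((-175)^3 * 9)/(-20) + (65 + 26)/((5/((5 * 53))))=28998505/12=2416542.08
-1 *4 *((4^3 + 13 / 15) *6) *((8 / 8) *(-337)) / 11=2623208 / 55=47694.69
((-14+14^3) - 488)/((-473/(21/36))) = -7847/2838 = -2.76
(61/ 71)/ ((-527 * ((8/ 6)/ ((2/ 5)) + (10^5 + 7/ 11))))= -2013/ 123481001627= -0.00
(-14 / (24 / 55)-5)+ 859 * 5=51095 / 12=4257.92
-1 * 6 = -6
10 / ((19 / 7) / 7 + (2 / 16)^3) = 250880 / 9777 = 25.66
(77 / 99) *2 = 14 / 9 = 1.56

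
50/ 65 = 10/ 13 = 0.77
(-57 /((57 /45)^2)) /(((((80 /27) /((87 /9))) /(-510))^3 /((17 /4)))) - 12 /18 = 695506496997.06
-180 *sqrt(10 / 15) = -60 *sqrt(6) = -146.97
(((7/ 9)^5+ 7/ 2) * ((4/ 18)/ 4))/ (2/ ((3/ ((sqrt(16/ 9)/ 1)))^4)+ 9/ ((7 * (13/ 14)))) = 12389/ 86184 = 0.14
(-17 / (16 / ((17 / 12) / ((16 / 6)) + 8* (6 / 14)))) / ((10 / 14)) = -15079 / 2560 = -5.89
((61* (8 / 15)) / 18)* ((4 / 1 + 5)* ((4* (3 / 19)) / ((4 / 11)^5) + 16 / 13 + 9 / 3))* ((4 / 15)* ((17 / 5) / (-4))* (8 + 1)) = -6790803833 / 1976000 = -3436.64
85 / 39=2.18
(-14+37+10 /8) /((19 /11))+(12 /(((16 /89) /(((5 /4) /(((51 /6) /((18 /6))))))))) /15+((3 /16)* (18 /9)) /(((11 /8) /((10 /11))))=5080991 /312664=16.25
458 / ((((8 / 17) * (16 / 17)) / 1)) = 66181 / 64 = 1034.08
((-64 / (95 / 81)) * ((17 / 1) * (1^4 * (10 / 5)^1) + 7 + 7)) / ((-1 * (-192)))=-13.64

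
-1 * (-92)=92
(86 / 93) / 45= 86 / 4185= 0.02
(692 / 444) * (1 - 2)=-173 / 111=-1.56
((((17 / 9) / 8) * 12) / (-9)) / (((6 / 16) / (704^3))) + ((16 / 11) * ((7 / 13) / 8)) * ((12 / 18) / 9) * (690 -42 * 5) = -3392836428416 / 11583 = -292915171.24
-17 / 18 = -0.94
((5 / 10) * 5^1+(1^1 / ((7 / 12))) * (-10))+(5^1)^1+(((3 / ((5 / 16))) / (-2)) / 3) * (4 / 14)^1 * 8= -133 / 10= -13.30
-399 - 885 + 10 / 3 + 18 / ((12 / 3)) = -7657 / 6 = -1276.17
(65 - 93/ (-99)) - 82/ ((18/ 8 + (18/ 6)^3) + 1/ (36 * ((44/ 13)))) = 96560416/ 1529385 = 63.14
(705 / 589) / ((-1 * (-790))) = 141 / 93062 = 0.00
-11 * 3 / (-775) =33 / 775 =0.04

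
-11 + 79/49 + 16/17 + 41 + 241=227870/833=273.55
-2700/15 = -180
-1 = -1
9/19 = 0.47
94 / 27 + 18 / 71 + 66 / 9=21218 / 1917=11.07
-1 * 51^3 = -132651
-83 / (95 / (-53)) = 4399 / 95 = 46.31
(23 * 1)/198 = 23/198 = 0.12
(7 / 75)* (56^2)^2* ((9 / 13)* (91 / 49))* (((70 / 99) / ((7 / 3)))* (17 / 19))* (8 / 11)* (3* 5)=8024948736 / 2299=3490625.81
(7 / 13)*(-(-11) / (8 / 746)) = 28721 / 52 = 552.33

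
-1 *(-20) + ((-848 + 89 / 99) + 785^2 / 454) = 23831393 / 44946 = 530.22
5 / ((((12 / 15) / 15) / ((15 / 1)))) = 5625 / 4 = 1406.25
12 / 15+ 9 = 49 / 5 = 9.80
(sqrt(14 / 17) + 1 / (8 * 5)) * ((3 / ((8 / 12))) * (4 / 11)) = 9 / 220 + 18 * sqrt(238) / 187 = 1.53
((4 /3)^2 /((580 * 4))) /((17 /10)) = 2 /4437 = 0.00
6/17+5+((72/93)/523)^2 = 23920394371/4468643273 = 5.35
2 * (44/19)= 88/19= 4.63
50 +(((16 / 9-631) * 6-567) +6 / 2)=-12868 / 3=-4289.33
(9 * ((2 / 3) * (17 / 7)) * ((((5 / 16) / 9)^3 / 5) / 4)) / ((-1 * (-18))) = 425 / 250822656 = 0.00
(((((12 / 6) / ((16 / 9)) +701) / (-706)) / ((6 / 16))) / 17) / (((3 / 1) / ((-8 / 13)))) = 22468 / 702117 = 0.03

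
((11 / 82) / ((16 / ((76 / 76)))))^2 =121 / 1721344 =0.00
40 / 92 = 0.43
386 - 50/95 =7324/19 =385.47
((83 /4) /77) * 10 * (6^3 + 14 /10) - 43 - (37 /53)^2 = 542.36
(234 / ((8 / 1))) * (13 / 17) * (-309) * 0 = 0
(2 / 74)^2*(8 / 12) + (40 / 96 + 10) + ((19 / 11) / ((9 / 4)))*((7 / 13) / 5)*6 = 42728853 / 3915340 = 10.91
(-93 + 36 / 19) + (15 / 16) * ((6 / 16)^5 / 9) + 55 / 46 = -20599360679 / 229113856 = -89.91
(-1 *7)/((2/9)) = -63/2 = -31.50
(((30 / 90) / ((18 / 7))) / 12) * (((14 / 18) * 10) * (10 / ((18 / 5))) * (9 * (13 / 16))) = 79625 / 46656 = 1.71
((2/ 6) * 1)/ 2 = 1/ 6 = 0.17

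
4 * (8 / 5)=32 / 5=6.40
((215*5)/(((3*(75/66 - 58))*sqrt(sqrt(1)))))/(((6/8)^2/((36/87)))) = -1513600/326511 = -4.64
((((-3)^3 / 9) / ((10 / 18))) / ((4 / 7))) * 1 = -189 / 20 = -9.45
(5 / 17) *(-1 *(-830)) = 4150 / 17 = 244.12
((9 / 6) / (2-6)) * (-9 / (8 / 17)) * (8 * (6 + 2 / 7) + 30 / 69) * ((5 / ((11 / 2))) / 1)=9370485 / 28336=330.69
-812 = -812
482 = 482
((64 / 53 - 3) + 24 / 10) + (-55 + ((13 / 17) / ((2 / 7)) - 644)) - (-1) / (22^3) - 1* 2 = -33468900899 / 47969240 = -697.72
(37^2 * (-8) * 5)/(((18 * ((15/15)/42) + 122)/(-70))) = 26832400/857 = 31309.68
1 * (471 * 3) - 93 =1320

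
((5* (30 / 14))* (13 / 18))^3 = 34328125 / 74088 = 463.34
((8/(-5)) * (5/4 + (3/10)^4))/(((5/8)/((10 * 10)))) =-201296/625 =-322.07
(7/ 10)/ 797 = 7/ 7970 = 0.00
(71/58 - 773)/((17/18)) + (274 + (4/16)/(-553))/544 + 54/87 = -28477301301/34896512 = -816.05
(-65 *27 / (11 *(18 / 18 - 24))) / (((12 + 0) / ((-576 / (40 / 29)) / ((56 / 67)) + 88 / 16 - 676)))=-9583353 / 14168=-676.41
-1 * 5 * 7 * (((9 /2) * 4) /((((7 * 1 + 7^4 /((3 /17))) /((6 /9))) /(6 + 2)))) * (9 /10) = -648 /2917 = -0.22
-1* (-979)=979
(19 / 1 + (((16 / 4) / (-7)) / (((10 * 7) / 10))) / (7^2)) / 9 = 15205 / 7203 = 2.11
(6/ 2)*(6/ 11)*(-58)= -1044/ 11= -94.91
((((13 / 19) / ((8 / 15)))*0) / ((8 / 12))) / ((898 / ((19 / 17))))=0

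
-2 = -2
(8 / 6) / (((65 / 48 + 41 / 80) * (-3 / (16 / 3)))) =-80 / 63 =-1.27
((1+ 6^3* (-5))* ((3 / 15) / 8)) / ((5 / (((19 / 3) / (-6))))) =20501 / 3600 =5.69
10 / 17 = 0.59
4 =4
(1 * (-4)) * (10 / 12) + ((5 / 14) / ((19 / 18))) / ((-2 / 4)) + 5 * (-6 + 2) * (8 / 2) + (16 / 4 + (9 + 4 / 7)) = -4015 / 57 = -70.44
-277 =-277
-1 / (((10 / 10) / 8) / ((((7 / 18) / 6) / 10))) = -7 / 135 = -0.05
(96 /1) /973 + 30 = 29286 /973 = 30.10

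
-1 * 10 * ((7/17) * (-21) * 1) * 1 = 1470/17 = 86.47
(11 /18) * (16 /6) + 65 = 1799 /27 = 66.63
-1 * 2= -2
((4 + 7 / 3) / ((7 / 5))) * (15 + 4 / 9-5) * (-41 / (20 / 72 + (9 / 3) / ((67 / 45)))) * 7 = -9812284 / 1659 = -5914.58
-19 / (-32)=19 / 32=0.59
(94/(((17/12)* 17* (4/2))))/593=564/171377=0.00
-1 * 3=-3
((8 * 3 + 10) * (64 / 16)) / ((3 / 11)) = 1496 / 3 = 498.67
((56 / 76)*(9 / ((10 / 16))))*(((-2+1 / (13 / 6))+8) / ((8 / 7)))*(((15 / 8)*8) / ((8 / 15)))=416745 / 247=1687.23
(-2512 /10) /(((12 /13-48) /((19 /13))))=5966 /765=7.80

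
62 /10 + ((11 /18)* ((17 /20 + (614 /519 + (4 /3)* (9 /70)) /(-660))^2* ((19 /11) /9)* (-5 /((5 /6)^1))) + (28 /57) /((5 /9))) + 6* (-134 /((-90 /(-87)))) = -56822103969803095081 /73735400006730000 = -770.62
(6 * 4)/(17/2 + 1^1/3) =144/53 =2.72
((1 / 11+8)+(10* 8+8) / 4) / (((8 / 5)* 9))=1655 / 792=2.09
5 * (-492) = -2460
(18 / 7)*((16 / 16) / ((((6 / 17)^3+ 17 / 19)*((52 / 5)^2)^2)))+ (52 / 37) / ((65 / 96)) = 6889372258479 / 3318724223360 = 2.08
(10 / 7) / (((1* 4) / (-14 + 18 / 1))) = 10 / 7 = 1.43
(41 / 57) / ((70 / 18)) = 123 / 665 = 0.18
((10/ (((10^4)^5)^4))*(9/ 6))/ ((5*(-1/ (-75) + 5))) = 9/ 1504000000000000000000000000000000000000000000000000000000000000000000000000000000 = 0.00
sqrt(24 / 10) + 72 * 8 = 2 * sqrt(15) / 5 + 576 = 577.55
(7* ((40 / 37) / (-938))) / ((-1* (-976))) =-5 / 604876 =-0.00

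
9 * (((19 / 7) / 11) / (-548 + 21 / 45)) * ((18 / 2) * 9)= -207765 / 632401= -0.33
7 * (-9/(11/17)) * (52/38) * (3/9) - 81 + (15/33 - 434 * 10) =-933176/209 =-4464.96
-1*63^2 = -3969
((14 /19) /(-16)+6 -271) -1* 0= -40287 /152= -265.05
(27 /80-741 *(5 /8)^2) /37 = -92517 /11840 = -7.81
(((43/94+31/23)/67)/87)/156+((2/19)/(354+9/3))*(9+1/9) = 35850606497/13335096424104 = 0.00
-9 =-9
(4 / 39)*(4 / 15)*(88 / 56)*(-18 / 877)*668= -0.59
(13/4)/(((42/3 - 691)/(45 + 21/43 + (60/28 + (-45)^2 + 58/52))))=-16229141/1630216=-9.96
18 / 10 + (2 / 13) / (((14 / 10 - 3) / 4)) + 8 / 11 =1532 / 715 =2.14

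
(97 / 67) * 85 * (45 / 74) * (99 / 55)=667845 / 4958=134.70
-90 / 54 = -5 / 3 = -1.67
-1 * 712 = -712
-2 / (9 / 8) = -16 / 9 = -1.78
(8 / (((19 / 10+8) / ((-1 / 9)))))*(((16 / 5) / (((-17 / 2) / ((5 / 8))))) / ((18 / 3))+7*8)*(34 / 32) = -14270 / 2673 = -5.34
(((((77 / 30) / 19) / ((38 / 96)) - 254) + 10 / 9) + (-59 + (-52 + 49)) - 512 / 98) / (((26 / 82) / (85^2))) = -15080233793530 / 2069613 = -7286499.36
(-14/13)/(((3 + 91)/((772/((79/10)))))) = -54040/48269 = -1.12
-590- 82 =-672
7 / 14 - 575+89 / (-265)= -304663 / 530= -574.84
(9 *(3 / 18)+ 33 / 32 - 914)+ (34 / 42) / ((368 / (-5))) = -14087831 / 15456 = -911.48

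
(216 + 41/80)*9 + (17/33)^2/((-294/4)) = 24955132547/12806640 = 1948.61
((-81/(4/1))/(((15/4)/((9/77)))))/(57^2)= -27/138985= -0.00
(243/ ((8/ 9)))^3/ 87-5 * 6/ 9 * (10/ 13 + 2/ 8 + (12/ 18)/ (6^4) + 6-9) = 33045184603477/ 140714496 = 234838.52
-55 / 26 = -2.12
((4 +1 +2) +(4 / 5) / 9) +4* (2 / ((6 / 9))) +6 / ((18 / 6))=949 / 45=21.09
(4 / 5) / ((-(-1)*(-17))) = -4 / 85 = -0.05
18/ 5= 3.60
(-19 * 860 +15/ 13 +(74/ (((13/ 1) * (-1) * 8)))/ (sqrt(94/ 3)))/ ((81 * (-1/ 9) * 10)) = 37 * sqrt(282)/ 439920 +42481/ 234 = 181.54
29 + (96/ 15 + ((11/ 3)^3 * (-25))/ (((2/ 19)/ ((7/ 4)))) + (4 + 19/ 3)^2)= -20346.60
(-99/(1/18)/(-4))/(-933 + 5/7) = -6237/13052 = -0.48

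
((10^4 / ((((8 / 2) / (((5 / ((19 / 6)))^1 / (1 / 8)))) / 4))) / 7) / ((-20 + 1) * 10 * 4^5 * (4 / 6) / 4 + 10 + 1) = -7200000 / 12933851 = -0.56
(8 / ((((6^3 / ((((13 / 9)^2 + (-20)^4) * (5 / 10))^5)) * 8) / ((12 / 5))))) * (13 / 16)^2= 61793106428138132768562176705900322481 / 2570736403169280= 24037122729486290560345.22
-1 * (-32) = 32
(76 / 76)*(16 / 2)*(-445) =-3560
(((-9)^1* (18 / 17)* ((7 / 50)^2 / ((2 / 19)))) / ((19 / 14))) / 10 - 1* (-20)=4222217 / 212500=19.87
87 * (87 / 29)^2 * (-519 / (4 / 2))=-406377 / 2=-203188.50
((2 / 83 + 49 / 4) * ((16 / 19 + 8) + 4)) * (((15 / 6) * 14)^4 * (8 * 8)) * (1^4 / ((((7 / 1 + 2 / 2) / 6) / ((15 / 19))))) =268572858750000 / 29963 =8963483588.09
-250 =-250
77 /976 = 0.08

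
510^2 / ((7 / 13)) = 3381300 / 7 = 483042.86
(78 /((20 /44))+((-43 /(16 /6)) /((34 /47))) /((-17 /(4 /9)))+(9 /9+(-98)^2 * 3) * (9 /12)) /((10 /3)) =188849357 /28900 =6534.58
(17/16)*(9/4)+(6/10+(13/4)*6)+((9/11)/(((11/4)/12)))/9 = 886197/38720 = 22.89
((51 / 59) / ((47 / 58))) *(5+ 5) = 29580 / 2773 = 10.67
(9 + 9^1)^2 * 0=0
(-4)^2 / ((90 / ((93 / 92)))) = 62 / 345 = 0.18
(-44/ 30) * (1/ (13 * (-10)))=11/ 975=0.01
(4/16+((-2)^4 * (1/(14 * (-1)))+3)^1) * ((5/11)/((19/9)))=2655/5852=0.45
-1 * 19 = -19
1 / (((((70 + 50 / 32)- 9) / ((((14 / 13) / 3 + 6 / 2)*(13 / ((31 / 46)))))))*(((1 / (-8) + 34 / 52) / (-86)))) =-66334208 / 393855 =-168.42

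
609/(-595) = -87/85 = -1.02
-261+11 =-250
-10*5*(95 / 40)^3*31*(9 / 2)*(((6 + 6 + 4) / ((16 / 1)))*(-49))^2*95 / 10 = -2182482528975 / 1024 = -2131330594.70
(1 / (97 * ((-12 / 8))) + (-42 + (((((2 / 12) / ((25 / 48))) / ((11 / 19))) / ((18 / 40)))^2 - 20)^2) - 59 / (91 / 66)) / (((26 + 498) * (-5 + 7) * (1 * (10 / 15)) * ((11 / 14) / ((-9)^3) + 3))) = 68133102507410621 / 555186822889627500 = 0.12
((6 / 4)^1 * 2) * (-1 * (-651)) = 1953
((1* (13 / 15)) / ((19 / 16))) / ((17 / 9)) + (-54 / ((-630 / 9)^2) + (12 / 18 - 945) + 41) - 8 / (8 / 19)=-2188774333 / 2374050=-921.96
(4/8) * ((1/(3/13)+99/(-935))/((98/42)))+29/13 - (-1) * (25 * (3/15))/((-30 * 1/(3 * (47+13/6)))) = -284383/13260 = -21.45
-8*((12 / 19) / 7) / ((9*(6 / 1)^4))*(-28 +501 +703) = -112 / 1539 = -0.07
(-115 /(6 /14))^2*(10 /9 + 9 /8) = 104332025 /648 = 161006.21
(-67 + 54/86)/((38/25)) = -35675/817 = -43.67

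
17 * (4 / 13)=68 / 13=5.23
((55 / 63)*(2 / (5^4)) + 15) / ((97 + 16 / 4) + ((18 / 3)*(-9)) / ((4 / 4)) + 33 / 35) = 118147 / 377550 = 0.31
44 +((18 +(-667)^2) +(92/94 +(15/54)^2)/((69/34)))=233762400409/525366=444951.52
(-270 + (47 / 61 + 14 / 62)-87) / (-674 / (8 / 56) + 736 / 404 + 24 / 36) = 203980509 / 2701860800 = 0.08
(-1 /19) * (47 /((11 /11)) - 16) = -31 /19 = -1.63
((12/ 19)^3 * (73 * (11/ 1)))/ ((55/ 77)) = 283.22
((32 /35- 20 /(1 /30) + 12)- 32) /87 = -21668 /3045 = -7.12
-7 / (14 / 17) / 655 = -17 / 1310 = -0.01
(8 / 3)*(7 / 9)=2.07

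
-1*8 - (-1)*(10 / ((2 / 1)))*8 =32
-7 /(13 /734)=-5138 /13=-395.23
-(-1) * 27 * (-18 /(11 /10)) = -441.82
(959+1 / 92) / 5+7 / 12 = 66373 / 345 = 192.39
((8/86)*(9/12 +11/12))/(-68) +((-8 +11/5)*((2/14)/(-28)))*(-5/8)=-71437/3438624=-0.02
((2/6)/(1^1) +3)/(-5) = -2/3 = -0.67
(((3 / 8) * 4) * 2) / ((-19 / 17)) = -51 / 19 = -2.68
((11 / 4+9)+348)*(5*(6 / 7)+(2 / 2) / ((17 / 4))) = 387091 / 238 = 1626.43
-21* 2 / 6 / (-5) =7 / 5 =1.40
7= 7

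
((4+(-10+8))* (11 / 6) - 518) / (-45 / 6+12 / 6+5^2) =-3086 / 117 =-26.38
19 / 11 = 1.73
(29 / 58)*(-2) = -1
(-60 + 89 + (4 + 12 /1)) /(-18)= -5 /2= -2.50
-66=-66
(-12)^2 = 144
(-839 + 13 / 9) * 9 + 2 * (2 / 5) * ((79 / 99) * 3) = -1243454 / 165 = -7536.08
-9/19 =-0.47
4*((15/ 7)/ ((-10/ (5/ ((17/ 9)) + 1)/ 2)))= -744/ 119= -6.25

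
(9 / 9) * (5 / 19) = 5 / 19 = 0.26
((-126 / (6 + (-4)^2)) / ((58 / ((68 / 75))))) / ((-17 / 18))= 756 / 7975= 0.09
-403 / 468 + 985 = 35429 / 36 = 984.14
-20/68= -0.29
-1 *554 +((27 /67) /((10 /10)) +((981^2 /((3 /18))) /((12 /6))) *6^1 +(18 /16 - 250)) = 9284428803 /536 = 17321695.53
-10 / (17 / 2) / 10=-2 / 17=-0.12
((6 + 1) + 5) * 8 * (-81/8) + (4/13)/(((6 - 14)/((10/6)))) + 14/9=-227099/234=-970.51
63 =63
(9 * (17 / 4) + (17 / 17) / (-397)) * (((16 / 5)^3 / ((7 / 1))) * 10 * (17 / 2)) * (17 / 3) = 17974264832 / 208425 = 86238.53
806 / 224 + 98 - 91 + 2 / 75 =89249 / 8400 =10.62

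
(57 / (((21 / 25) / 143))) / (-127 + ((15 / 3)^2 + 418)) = 67925 / 2212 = 30.71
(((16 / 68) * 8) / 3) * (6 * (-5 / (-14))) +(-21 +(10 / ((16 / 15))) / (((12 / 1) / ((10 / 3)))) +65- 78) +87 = 325291 / 5712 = 56.95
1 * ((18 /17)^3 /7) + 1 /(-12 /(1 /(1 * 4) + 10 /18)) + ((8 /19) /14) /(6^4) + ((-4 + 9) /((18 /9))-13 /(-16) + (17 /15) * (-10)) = -3352807979 /423421992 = -7.92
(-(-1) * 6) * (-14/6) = -14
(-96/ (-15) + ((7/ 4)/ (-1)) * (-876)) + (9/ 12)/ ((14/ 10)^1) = 215591/ 140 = 1539.94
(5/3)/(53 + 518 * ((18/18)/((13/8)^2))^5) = 689292459245/23588094998487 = 0.03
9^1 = 9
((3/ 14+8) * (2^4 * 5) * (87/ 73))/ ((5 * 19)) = 80040/ 9709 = 8.24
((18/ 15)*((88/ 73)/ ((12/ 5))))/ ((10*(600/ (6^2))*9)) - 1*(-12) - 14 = -54739/ 27375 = -2.00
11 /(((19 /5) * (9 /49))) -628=-104693 /171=-612.24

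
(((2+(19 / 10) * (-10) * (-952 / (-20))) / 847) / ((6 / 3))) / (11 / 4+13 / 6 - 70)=27072 / 3307535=0.01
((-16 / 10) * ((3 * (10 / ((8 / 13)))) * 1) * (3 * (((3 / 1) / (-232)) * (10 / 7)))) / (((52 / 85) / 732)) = 5172.23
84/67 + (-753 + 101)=-43600/67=-650.75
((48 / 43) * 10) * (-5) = -2400 / 43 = -55.81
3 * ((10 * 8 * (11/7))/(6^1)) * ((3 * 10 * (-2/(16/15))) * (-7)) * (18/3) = 148500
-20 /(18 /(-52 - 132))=1840 /9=204.44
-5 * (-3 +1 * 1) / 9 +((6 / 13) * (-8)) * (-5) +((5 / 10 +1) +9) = 7037 / 234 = 30.07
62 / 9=6.89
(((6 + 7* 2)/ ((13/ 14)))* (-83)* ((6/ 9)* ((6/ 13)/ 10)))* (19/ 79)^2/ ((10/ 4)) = -6711712/ 5273645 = -1.27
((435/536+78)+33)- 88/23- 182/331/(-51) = 22474990541/208108968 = 108.00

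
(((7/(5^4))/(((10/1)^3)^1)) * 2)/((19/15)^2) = 63/4512500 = 0.00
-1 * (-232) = 232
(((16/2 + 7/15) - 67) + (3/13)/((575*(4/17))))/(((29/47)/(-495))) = 8143195137/173420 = 46956.49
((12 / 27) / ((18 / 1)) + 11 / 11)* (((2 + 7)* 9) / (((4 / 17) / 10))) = 7055 / 2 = 3527.50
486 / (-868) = -243 / 434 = -0.56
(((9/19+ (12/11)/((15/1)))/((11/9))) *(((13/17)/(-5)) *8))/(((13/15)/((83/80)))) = -1279611/1954150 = -0.65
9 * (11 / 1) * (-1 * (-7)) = 693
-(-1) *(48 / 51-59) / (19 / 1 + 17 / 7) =-2303 / 850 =-2.71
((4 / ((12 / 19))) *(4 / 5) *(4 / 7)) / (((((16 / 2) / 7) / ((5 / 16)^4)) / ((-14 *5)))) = -83125 / 49152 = -1.69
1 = 1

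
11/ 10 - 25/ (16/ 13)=-1537/ 80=-19.21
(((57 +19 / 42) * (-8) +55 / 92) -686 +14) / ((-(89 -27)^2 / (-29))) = -63368857 / 7426608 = -8.53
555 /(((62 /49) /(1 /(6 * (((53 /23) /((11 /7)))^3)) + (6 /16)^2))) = 350938850785 /4135207552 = 84.87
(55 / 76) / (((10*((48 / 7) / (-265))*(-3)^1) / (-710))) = -661.89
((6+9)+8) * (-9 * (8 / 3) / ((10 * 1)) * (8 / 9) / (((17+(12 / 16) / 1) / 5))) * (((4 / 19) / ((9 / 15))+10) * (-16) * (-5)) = -138956800 / 12141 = -11445.25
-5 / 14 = -0.36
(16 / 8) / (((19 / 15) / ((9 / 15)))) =18 / 19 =0.95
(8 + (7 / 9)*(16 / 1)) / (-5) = -184 / 45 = -4.09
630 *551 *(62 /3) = 7174020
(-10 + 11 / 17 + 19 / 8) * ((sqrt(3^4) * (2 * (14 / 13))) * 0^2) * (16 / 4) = 0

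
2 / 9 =0.22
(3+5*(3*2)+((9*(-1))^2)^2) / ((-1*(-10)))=3297 / 5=659.40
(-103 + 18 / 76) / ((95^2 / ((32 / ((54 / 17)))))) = -0.11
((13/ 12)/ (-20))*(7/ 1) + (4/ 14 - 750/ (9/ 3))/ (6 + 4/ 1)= -25.35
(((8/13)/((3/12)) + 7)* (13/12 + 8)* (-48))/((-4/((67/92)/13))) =898269/15548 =57.77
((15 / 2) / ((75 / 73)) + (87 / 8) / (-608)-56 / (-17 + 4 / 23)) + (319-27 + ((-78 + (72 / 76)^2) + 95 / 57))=40624462373 / 178824960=227.17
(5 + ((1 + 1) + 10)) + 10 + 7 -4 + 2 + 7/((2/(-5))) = 29/2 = 14.50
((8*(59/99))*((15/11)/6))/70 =118/7623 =0.02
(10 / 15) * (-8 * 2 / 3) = -32 / 9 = -3.56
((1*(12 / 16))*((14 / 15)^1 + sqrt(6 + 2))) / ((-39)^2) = 7 / 15210 + sqrt(2) / 1014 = 0.00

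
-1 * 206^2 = -42436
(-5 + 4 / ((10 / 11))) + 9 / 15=0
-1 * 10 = -10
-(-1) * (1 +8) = 9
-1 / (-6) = 1 / 6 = 0.17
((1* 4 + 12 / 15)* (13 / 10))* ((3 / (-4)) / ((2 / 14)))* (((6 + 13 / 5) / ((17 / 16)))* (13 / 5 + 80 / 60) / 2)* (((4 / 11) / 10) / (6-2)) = -2770404 / 584375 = -4.74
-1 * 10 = -10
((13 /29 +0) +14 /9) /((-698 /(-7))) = 3661 /182178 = 0.02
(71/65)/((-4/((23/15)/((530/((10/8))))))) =-1633/1653600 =-0.00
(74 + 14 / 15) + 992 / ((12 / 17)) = 22204 / 15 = 1480.27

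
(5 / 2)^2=6.25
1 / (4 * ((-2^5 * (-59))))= 1 / 7552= 0.00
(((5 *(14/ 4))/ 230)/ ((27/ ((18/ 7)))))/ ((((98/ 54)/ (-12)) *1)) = -54/ 1127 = -0.05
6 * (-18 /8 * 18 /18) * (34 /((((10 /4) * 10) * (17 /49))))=-52.92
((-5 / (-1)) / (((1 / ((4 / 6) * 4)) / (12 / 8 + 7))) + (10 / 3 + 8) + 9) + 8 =425 / 3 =141.67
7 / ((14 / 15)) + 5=25 / 2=12.50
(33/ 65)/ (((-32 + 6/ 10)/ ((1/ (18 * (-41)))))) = 11/ 502086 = 0.00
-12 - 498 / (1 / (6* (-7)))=20904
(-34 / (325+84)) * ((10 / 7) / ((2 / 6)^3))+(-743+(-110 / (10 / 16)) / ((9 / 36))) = -4151941 / 2863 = -1450.21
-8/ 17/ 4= -2/ 17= -0.12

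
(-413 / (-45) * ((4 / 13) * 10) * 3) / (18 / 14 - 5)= -11564 / 507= -22.81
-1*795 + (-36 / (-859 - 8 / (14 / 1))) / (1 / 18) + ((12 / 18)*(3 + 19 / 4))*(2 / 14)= -200530591 / 252714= -793.51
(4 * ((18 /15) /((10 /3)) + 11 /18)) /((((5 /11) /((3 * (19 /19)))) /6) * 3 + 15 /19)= 365332 /81375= 4.49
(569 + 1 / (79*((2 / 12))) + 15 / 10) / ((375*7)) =90151 / 414750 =0.22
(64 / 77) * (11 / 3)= 64 / 21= 3.05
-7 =-7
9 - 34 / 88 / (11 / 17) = 4067 / 484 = 8.40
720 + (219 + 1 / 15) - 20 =13786 / 15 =919.07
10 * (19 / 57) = 10 / 3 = 3.33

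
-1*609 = -609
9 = 9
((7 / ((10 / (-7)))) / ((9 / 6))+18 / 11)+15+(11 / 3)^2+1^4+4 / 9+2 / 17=28.38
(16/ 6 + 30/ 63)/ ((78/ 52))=44/ 21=2.10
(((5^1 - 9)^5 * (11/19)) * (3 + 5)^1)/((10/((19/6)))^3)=-508288/3375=-150.60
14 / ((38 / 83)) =581 / 19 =30.58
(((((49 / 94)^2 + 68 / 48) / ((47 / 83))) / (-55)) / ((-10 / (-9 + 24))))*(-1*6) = -2786061 / 5710265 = -0.49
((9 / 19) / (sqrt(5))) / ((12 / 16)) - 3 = -3+ 12 * sqrt(5) / 95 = -2.72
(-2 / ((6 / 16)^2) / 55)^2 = 16384 / 245025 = 0.07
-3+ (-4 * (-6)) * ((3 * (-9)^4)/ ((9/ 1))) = 52485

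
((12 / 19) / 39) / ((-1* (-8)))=1 / 494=0.00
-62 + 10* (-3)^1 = -92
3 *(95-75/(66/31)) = 3945/22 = 179.32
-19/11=-1.73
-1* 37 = -37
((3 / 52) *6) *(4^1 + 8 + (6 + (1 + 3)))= 7.62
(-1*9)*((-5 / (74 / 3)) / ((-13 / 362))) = -24435 / 481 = -50.80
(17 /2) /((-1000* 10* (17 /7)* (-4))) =7 /80000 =0.00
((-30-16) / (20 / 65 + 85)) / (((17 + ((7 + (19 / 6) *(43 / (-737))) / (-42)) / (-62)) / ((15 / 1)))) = -103288545360 / 217123605397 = -0.48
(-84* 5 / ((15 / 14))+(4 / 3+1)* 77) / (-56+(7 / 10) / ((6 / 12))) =35 / 9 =3.89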